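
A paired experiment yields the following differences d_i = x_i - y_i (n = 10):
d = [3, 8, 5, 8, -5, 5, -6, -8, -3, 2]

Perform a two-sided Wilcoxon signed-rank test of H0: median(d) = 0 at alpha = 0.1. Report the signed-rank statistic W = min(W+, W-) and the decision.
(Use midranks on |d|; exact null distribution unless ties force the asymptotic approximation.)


Step 1: Drop any zero differences (none here) and take |d_i|.
|d| = [3, 8, 5, 8, 5, 5, 6, 8, 3, 2]
Step 2: Midrank |d_i| (ties get averaged ranks).
ranks: |3|->2.5, |8|->9, |5|->5, |8|->9, |5|->5, |5|->5, |6|->7, |8|->9, |3|->2.5, |2|->1
Step 3: Attach original signs; sum ranks with positive sign and with negative sign.
W+ = 2.5 + 9 + 5 + 9 + 5 + 1 = 31.5
W- = 5 + 7 + 9 + 2.5 = 23.5
(Check: W+ + W- = 55 should equal n(n+1)/2 = 55.)
Step 4: Test statistic W = min(W+, W-) = 23.5.
Step 5: Ties in |d|, so use the tie-corrected normal approximation.
        E[W] = n(n+1)/4 = 10*11/4 = 27.5.
        Tie groups: |d|=3 (t=2), |d|=5 (t=3), |d|=8 (t=3); sum(t^3 - t) = 54.
        Var[W] = n(n+1)(2n+1)/24 - sum(t^3-t)/48 = 2310/24 - 54/48 = 95.125.
        z = (W - E[W]) / sqrt(Var[W]) = (23.5 - 27.5) / 9.7532 = -0.4101.
        Two-sided p = 2*Phi(z) = 0.681717.
Step 6: alpha = 0.1. fail to reject H0.

W+ = 31.5, W- = 23.5, W = min = 23.5, p = 0.681717, fail to reject H0.


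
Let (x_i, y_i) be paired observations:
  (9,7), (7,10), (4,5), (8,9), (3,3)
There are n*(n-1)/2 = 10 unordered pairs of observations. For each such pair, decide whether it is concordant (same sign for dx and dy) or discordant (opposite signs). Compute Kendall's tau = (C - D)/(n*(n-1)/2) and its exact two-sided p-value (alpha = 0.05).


Step 1: Enumerate the 10 unordered pairs (i,j) with i<j and classify each by sign(x_j-x_i) * sign(y_j-y_i).
  (1,2):dx=-2,dy=+3->D; (1,3):dx=-5,dy=-2->C; (1,4):dx=-1,dy=+2->D; (1,5):dx=-6,dy=-4->C
  (2,3):dx=-3,dy=-5->C; (2,4):dx=+1,dy=-1->D; (2,5):dx=-4,dy=-7->C; (3,4):dx=+4,dy=+4->C
  (3,5):dx=-1,dy=-2->C; (4,5):dx=-5,dy=-6->C
Step 2: C = 7, D = 3, total pairs = 10.
Step 3: tau = (C - D)/(n(n-1)/2) = (7 - 3)/10 = 0.400000.
Step 4: Exact two-sided p-value (enumerate n! = 120 permutations of y under H0): p = 0.483333.
Step 5: alpha = 0.05. fail to reject H0.

tau_b = 0.4000 (C=7, D=3), p = 0.483333, fail to reject H0.


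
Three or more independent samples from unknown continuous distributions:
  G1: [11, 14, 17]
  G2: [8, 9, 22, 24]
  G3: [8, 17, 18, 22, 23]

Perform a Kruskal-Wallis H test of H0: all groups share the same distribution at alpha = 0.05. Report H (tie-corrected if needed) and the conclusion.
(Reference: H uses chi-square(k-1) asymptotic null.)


Step 1: Combine all N = 12 observations and assign midranks.
sorted (value, group, rank): (8,G2,1.5), (8,G3,1.5), (9,G2,3), (11,G1,4), (14,G1,5), (17,G1,6.5), (17,G3,6.5), (18,G3,8), (22,G2,9.5), (22,G3,9.5), (23,G3,11), (24,G2,12)
Step 2: Sum ranks within each group.
R_1 = 15.5 (n_1 = 3)
R_2 = 26 (n_2 = 4)
R_3 = 36.5 (n_3 = 5)
Step 3: H = 12/(N(N+1)) * sum(R_i^2/n_i) - 3(N+1)
     = 12/(12*13) * (15.5^2/3 + 26^2/4 + 36.5^2/5) - 3*13
     = 0.076923 * 515.533 - 39
     = 0.656410.
Step 4: Ties present; correction factor C = 1 - 18/(12^3 - 12) = 0.989510. Corrected H = 0.656410 / 0.989510 = 0.663369.
Step 5: Under H0, H ~ chi^2(2); p-value = 0.717714.
Step 6: alpha = 0.05. fail to reject H0.

H = 0.6634, df = 2, p = 0.717714, fail to reject H0.


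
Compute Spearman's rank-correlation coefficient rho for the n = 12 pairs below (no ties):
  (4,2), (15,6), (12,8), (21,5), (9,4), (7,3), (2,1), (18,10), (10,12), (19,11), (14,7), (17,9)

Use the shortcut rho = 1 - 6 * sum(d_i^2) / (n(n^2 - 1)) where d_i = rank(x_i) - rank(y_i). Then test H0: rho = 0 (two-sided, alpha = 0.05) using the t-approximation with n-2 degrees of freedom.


Step 1: Rank x and y separately (midranks; no ties here).
rank(x): 4->2, 15->8, 12->6, 21->12, 9->4, 7->3, 2->1, 18->10, 10->5, 19->11, 14->7, 17->9
rank(y): 2->2, 6->6, 8->8, 5->5, 4->4, 3->3, 1->1, 10->10, 12->12, 11->11, 7->7, 9->9
Step 2: d_i = R_x(i) - R_y(i); compute d_i^2.
  (2-2)^2=0, (8-6)^2=4, (6-8)^2=4, (12-5)^2=49, (4-4)^2=0, (3-3)^2=0, (1-1)^2=0, (10-10)^2=0, (5-12)^2=49, (11-11)^2=0, (7-7)^2=0, (9-9)^2=0
sum(d^2) = 106.
Step 3: rho = 1 - 6*106 / (12*(12^2 - 1)) = 1 - 636/1716 = 0.629371.
Step 4: Under H0, t = rho * sqrt((n-2)/(1-rho^2)) = 2.5611 ~ t(10).
Step 5: Two-sided p-value from the t-distribution with 10 df = 0.028320.
Step 6: alpha = 0.05. reject H0.

rho = 0.6294, p = 0.028320, reject H0 at alpha = 0.05.


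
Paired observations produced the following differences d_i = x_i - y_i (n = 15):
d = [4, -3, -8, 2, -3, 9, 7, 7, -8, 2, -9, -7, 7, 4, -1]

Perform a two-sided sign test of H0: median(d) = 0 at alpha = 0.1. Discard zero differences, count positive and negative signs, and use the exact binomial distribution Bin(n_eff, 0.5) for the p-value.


Step 1: Discard zero differences. Original n = 15; n_eff = number of nonzero differences = 15.
Nonzero differences (with sign): +4, -3, -8, +2, -3, +9, +7, +7, -8, +2, -9, -7, +7, +4, -1
Step 2: Count signs: positive = 8, negative = 7.
Step 3: Under H0: P(positive) = 0.5, so the number of positives S ~ Bin(15, 0.5).
Step 4: Two-sided exact p-value = sum of Bin(15,0.5) probabilities at or below the observed probability = 1.000000.
Step 5: alpha = 0.1. fail to reject H0.

n_eff = 15, pos = 8, neg = 7, p = 1.000000, fail to reject H0.


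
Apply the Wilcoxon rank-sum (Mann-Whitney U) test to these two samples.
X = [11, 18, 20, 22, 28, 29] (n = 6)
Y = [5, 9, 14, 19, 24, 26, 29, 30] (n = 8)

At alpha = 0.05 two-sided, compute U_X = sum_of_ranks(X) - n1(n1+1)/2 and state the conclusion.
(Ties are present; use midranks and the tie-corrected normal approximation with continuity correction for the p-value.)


Step 1: Combine and sort all 14 observations; assign midranks.
sorted (value, group): (5,Y), (9,Y), (11,X), (14,Y), (18,X), (19,Y), (20,X), (22,X), (24,Y), (26,Y), (28,X), (29,X), (29,Y), (30,Y)
ranks: 5->1, 9->2, 11->3, 14->4, 18->5, 19->6, 20->7, 22->8, 24->9, 26->10, 28->11, 29->12.5, 29->12.5, 30->14
Step 2: Rank sum for X: R1 = 3 + 5 + 7 + 8 + 11 + 12.5 = 46.5.
Step 3: U_X = R1 - n1(n1+1)/2 = 46.5 - 6*7/2 = 46.5 - 21 = 25.5.
       U_Y = n1*n2 - U_X = 48 - 25.5 = 22.5.
Step 4: Ties are present, so use the tie-corrected normal approximation (with continuity correction) for the p-value.
Step 5: p-value = 0.897167; compare to alpha = 0.05. fail to reject H0.

U_X = 25.5, p = 0.897167, fail to reject H0 at alpha = 0.05.


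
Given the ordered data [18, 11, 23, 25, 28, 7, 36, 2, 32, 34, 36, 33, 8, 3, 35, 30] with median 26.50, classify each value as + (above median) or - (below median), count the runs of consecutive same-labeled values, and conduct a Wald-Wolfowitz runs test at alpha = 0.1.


Step 1: Compute median = 26.50; label A = above, B = below.
Labels in order: BBBBABABAAAABBAA  (n_A = 8, n_B = 8)
Step 2: Count runs R = 8.
Step 3: Under H0 (random ordering), E[R] = 2*n_A*n_B/(n_A+n_B) + 1 = 2*8*8/16 + 1 = 9.0000.
        Var[R] = 2*n_A*n_B*(2*n_A*n_B - n_A - n_B) / ((n_A+n_B)^2 * (n_A+n_B-1)) = 14336/3840 = 3.7333.
        SD[R] = 1.9322.
Step 4: Continuity-corrected z = (R + 0.5 - E[R]) / SD[R] = (8 + 0.5 - 9.0000) / 1.9322 = -0.2588.
Step 5: Two-sided p-value via normal approximation = 2*(1 - Phi(|z|)) = 0.795809.
Step 6: alpha = 0.1. fail to reject H0.

R = 8, z = -0.2588, p = 0.795809, fail to reject H0.


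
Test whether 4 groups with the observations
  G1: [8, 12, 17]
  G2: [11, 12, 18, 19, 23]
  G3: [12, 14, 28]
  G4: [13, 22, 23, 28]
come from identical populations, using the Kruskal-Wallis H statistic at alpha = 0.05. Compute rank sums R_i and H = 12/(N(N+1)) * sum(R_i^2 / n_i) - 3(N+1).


Step 1: Combine all N = 15 observations and assign midranks.
sorted (value, group, rank): (8,G1,1), (11,G2,2), (12,G1,4), (12,G2,4), (12,G3,4), (13,G4,6), (14,G3,7), (17,G1,8), (18,G2,9), (19,G2,10), (22,G4,11), (23,G2,12.5), (23,G4,12.5), (28,G3,14.5), (28,G4,14.5)
Step 2: Sum ranks within each group.
R_1 = 13 (n_1 = 3)
R_2 = 37.5 (n_2 = 5)
R_3 = 25.5 (n_3 = 3)
R_4 = 44 (n_4 = 4)
Step 3: H = 12/(N(N+1)) * sum(R_i^2/n_i) - 3(N+1)
     = 12/(15*16) * (13^2/3 + 37.5^2/5 + 25.5^2/3 + 44^2/4) - 3*16
     = 0.050000 * 1038.33 - 48
     = 3.916667.
Step 4: Ties present; correction factor C = 1 - 36/(15^3 - 15) = 0.989286. Corrected H = 3.916667 / 0.989286 = 3.959085.
Step 5: Under H0, H ~ chi^2(3); p-value = 0.265916.
Step 6: alpha = 0.05. fail to reject H0.

H = 3.9591, df = 3, p = 0.265916, fail to reject H0.


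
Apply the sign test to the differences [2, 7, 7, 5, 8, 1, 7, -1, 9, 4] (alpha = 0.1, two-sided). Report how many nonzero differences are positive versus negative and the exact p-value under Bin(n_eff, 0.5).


Step 1: Discard zero differences. Original n = 10; n_eff = number of nonzero differences = 10.
Nonzero differences (with sign): +2, +7, +7, +5, +8, +1, +7, -1, +9, +4
Step 2: Count signs: positive = 9, negative = 1.
Step 3: Under H0: P(positive) = 0.5, so the number of positives S ~ Bin(10, 0.5).
Step 4: Two-sided exact p-value = sum of Bin(10,0.5) probabilities at or below the observed probability = 0.021484.
Step 5: alpha = 0.1. reject H0.

n_eff = 10, pos = 9, neg = 1, p = 0.021484, reject H0.


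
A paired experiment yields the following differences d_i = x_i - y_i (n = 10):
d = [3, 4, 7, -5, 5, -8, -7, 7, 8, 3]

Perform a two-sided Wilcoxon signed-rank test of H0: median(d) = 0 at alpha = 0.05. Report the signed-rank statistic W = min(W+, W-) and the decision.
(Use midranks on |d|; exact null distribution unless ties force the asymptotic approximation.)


Step 1: Drop any zero differences (none here) and take |d_i|.
|d| = [3, 4, 7, 5, 5, 8, 7, 7, 8, 3]
Step 2: Midrank |d_i| (ties get averaged ranks).
ranks: |3|->1.5, |4|->3, |7|->7, |5|->4.5, |5|->4.5, |8|->9.5, |7|->7, |7|->7, |8|->9.5, |3|->1.5
Step 3: Attach original signs; sum ranks with positive sign and with negative sign.
W+ = 1.5 + 3 + 7 + 4.5 + 7 + 9.5 + 1.5 = 34
W- = 4.5 + 9.5 + 7 = 21
(Check: W+ + W- = 55 should equal n(n+1)/2 = 55.)
Step 4: Test statistic W = min(W+, W-) = 21.
Step 5: Ties in |d|, so use the tie-corrected normal approximation.
        E[W] = n(n+1)/4 = 10*11/4 = 27.5.
        Tie groups: |d|=3 (t=2), |d|=5 (t=2), |d|=7 (t=3), |d|=8 (t=2); sum(t^3 - t) = 42.
        Var[W] = n(n+1)(2n+1)/24 - sum(t^3-t)/48 = 2310/24 - 42/48 = 95.375.
        z = (W - E[W]) / sqrt(Var[W]) = (21 - 27.5) / 9.7660 = -0.6656.
        Two-sided p = 2*Phi(z) = 0.505684.
Step 6: alpha = 0.05. fail to reject H0.

W+ = 34, W- = 21, W = min = 21, p = 0.505684, fail to reject H0.


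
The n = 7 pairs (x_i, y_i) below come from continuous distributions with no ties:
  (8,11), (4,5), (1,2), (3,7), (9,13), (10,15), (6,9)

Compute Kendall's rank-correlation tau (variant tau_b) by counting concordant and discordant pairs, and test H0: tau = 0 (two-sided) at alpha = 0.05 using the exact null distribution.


Step 1: Enumerate the 21 unordered pairs (i,j) with i<j and classify each by sign(x_j-x_i) * sign(y_j-y_i).
  (1,2):dx=-4,dy=-6->C; (1,3):dx=-7,dy=-9->C; (1,4):dx=-5,dy=-4->C; (1,5):dx=+1,dy=+2->C
  (1,6):dx=+2,dy=+4->C; (1,7):dx=-2,dy=-2->C; (2,3):dx=-3,dy=-3->C; (2,4):dx=-1,dy=+2->D
  (2,5):dx=+5,dy=+8->C; (2,6):dx=+6,dy=+10->C; (2,7):dx=+2,dy=+4->C; (3,4):dx=+2,dy=+5->C
  (3,5):dx=+8,dy=+11->C; (3,6):dx=+9,dy=+13->C; (3,7):dx=+5,dy=+7->C; (4,5):dx=+6,dy=+6->C
  (4,6):dx=+7,dy=+8->C; (4,7):dx=+3,dy=+2->C; (5,6):dx=+1,dy=+2->C; (5,7):dx=-3,dy=-4->C
  (6,7):dx=-4,dy=-6->C
Step 2: C = 20, D = 1, total pairs = 21.
Step 3: tau = (C - D)/(n(n-1)/2) = (20 - 1)/21 = 0.904762.
Step 4: Exact two-sided p-value (enumerate n! = 5040 permutations of y under H0): p = 0.002778.
Step 5: alpha = 0.05. reject H0.

tau_b = 0.9048 (C=20, D=1), p = 0.002778, reject H0.


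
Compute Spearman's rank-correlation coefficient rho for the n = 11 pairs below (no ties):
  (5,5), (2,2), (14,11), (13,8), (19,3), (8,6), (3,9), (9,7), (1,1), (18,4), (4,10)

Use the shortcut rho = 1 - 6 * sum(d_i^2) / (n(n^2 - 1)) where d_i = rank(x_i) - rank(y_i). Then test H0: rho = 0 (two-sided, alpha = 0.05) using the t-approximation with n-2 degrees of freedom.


Step 1: Rank x and y separately (midranks; no ties here).
rank(x): 5->5, 2->2, 14->9, 13->8, 19->11, 8->6, 3->3, 9->7, 1->1, 18->10, 4->4
rank(y): 5->5, 2->2, 11->11, 8->8, 3->3, 6->6, 9->9, 7->7, 1->1, 4->4, 10->10
Step 2: d_i = R_x(i) - R_y(i); compute d_i^2.
  (5-5)^2=0, (2-2)^2=0, (9-11)^2=4, (8-8)^2=0, (11-3)^2=64, (6-6)^2=0, (3-9)^2=36, (7-7)^2=0, (1-1)^2=0, (10-4)^2=36, (4-10)^2=36
sum(d^2) = 176.
Step 3: rho = 1 - 6*176 / (11*(11^2 - 1)) = 1 - 1056/1320 = 0.200000.
Step 4: Under H0, t = rho * sqrt((n-2)/(1-rho^2)) = 0.6124 ~ t(9).
Step 5: Two-sided p-value from the t-distribution with 9 df = 0.555445.
Step 6: alpha = 0.05. fail to reject H0.

rho = 0.2000, p = 0.555445, fail to reject H0 at alpha = 0.05.


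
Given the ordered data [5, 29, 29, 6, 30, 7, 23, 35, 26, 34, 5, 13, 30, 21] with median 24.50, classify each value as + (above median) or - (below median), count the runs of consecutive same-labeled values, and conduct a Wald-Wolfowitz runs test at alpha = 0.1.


Step 1: Compute median = 24.50; label A = above, B = below.
Labels in order: BAABABBAAABBAB  (n_A = 7, n_B = 7)
Step 2: Count runs R = 9.
Step 3: Under H0 (random ordering), E[R] = 2*n_A*n_B/(n_A+n_B) + 1 = 2*7*7/14 + 1 = 8.0000.
        Var[R] = 2*n_A*n_B*(2*n_A*n_B - n_A - n_B) / ((n_A+n_B)^2 * (n_A+n_B-1)) = 8232/2548 = 3.2308.
        SD[R] = 1.7974.
Step 4: Continuity-corrected z = (R - 0.5 - E[R]) / SD[R] = (9 - 0.5 - 8.0000) / 1.7974 = 0.2782.
Step 5: Two-sided p-value via normal approximation = 2*(1 - Phi(|z|)) = 0.780879.
Step 6: alpha = 0.1. fail to reject H0.

R = 9, z = 0.2782, p = 0.780879, fail to reject H0.


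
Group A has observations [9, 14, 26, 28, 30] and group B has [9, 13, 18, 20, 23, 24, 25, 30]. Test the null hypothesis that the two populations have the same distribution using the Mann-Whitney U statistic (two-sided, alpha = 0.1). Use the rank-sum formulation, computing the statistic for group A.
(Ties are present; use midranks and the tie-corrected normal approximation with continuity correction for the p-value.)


Step 1: Combine and sort all 13 observations; assign midranks.
sorted (value, group): (9,X), (9,Y), (13,Y), (14,X), (18,Y), (20,Y), (23,Y), (24,Y), (25,Y), (26,X), (28,X), (30,X), (30,Y)
ranks: 9->1.5, 9->1.5, 13->3, 14->4, 18->5, 20->6, 23->7, 24->8, 25->9, 26->10, 28->11, 30->12.5, 30->12.5
Step 2: Rank sum for X: R1 = 1.5 + 4 + 10 + 11 + 12.5 = 39.
Step 3: U_X = R1 - n1(n1+1)/2 = 39 - 5*6/2 = 39 - 15 = 24.
       U_Y = n1*n2 - U_X = 40 - 24 = 16.
Step 4: Ties are present, so use the tie-corrected normal approximation (with continuity correction) for the p-value.
Step 5: p-value = 0.607419; compare to alpha = 0.1. fail to reject H0.

U_X = 24, p = 0.607419, fail to reject H0 at alpha = 0.1.


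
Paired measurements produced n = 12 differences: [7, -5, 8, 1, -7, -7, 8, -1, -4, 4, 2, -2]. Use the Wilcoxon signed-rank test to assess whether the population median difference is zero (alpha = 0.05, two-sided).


Step 1: Drop any zero differences (none here) and take |d_i|.
|d| = [7, 5, 8, 1, 7, 7, 8, 1, 4, 4, 2, 2]
Step 2: Midrank |d_i| (ties get averaged ranks).
ranks: |7|->9, |5|->7, |8|->11.5, |1|->1.5, |7|->9, |7|->9, |8|->11.5, |1|->1.5, |4|->5.5, |4|->5.5, |2|->3.5, |2|->3.5
Step 3: Attach original signs; sum ranks with positive sign and with negative sign.
W+ = 9 + 11.5 + 1.5 + 11.5 + 5.5 + 3.5 = 42.5
W- = 7 + 9 + 9 + 1.5 + 5.5 + 3.5 = 35.5
(Check: W+ + W- = 78 should equal n(n+1)/2 = 78.)
Step 4: Test statistic W = min(W+, W-) = 35.5.
Step 5: Ties in |d|, so use the tie-corrected normal approximation.
        E[W] = n(n+1)/4 = 12*13/4 = 39.
        Tie groups: |d|=1 (t=2), |d|=2 (t=2), |d|=4 (t=2), |d|=7 (t=3), |d|=8 (t=2); sum(t^3 - t) = 48.
        Var[W] = n(n+1)(2n+1)/24 - sum(t^3-t)/48 = 3900/24 - 48/48 = 161.5.
        z = (W - E[W]) / sqrt(Var[W]) = (35.5 - 39) / 12.7083 = -0.2754.
        Two-sided p = 2*Phi(z) = 0.783000.
Step 6: alpha = 0.05. fail to reject H0.

W+ = 42.5, W- = 35.5, W = min = 35.5, p = 0.783000, fail to reject H0.


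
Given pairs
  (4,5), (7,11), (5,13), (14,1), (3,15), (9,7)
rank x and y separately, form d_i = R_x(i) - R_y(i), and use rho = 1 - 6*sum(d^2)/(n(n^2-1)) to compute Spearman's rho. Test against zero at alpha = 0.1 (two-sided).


Step 1: Rank x and y separately (midranks; no ties here).
rank(x): 4->2, 7->4, 5->3, 14->6, 3->1, 9->5
rank(y): 5->2, 11->4, 13->5, 1->1, 15->6, 7->3
Step 2: d_i = R_x(i) - R_y(i); compute d_i^2.
  (2-2)^2=0, (4-4)^2=0, (3-5)^2=4, (6-1)^2=25, (1-6)^2=25, (5-3)^2=4
sum(d^2) = 58.
Step 3: rho = 1 - 6*58 / (6*(6^2 - 1)) = 1 - 348/210 = -0.657143.
Step 4: Under H0, t = rho * sqrt((n-2)/(1-rho^2)) = -1.7436 ~ t(4).
Step 5: Two-sided p-value from the t-distribution with 4 df = 0.156175.
Step 6: alpha = 0.1. fail to reject H0.

rho = -0.6571, p = 0.156175, fail to reject H0 at alpha = 0.1.


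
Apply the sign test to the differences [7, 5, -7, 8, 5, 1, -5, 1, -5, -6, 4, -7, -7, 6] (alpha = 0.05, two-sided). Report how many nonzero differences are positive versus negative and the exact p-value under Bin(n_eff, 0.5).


Step 1: Discard zero differences. Original n = 14; n_eff = number of nonzero differences = 14.
Nonzero differences (with sign): +7, +5, -7, +8, +5, +1, -5, +1, -5, -6, +4, -7, -7, +6
Step 2: Count signs: positive = 8, negative = 6.
Step 3: Under H0: P(positive) = 0.5, so the number of positives S ~ Bin(14, 0.5).
Step 4: Two-sided exact p-value = sum of Bin(14,0.5) probabilities at or below the observed probability = 0.790527.
Step 5: alpha = 0.05. fail to reject H0.

n_eff = 14, pos = 8, neg = 6, p = 0.790527, fail to reject H0.


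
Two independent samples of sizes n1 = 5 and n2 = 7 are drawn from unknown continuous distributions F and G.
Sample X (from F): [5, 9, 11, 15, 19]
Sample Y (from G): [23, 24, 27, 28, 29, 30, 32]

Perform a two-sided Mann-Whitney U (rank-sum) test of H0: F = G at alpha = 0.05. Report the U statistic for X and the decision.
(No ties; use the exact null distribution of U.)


Step 1: Combine and sort all 12 observations; assign midranks.
sorted (value, group): (5,X), (9,X), (11,X), (15,X), (19,X), (23,Y), (24,Y), (27,Y), (28,Y), (29,Y), (30,Y), (32,Y)
ranks: 5->1, 9->2, 11->3, 15->4, 19->5, 23->6, 24->7, 27->8, 28->9, 29->10, 30->11, 32->12
Step 2: Rank sum for X: R1 = 1 + 2 + 3 + 4 + 5 = 15.
Step 3: U_X = R1 - n1(n1+1)/2 = 15 - 5*6/2 = 15 - 15 = 0.
       U_Y = n1*n2 - U_X = 35 - 0 = 35.
Step 4: No ties, so the exact null distribution of U (based on enumerating the C(12,5) = 792 equally likely rank assignments) gives the two-sided p-value.
Step 5: p-value = 0.002525; compare to alpha = 0.05. reject H0.

U_X = 0, p = 0.002525, reject H0 at alpha = 0.05.


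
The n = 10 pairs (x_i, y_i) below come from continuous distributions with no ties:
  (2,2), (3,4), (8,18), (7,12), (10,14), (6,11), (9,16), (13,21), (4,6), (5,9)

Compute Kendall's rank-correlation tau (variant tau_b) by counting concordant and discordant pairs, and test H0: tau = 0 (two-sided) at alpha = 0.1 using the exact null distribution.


Step 1: Enumerate the 45 unordered pairs (i,j) with i<j and classify each by sign(x_j-x_i) * sign(y_j-y_i).
  (1,2):dx=+1,dy=+2->C; (1,3):dx=+6,dy=+16->C; (1,4):dx=+5,dy=+10->C; (1,5):dx=+8,dy=+12->C
  (1,6):dx=+4,dy=+9->C; (1,7):dx=+7,dy=+14->C; (1,8):dx=+11,dy=+19->C; (1,9):dx=+2,dy=+4->C
  (1,10):dx=+3,dy=+7->C; (2,3):dx=+5,dy=+14->C; (2,4):dx=+4,dy=+8->C; (2,5):dx=+7,dy=+10->C
  (2,6):dx=+3,dy=+7->C; (2,7):dx=+6,dy=+12->C; (2,8):dx=+10,dy=+17->C; (2,9):dx=+1,dy=+2->C
  (2,10):dx=+2,dy=+5->C; (3,4):dx=-1,dy=-6->C; (3,5):dx=+2,dy=-4->D; (3,6):dx=-2,dy=-7->C
  (3,7):dx=+1,dy=-2->D; (3,8):dx=+5,dy=+3->C; (3,9):dx=-4,dy=-12->C; (3,10):dx=-3,dy=-9->C
  (4,5):dx=+3,dy=+2->C; (4,6):dx=-1,dy=-1->C; (4,7):dx=+2,dy=+4->C; (4,8):dx=+6,dy=+9->C
  (4,9):dx=-3,dy=-6->C; (4,10):dx=-2,dy=-3->C; (5,6):dx=-4,dy=-3->C; (5,7):dx=-1,dy=+2->D
  (5,8):dx=+3,dy=+7->C; (5,9):dx=-6,dy=-8->C; (5,10):dx=-5,dy=-5->C; (6,7):dx=+3,dy=+5->C
  (6,8):dx=+7,dy=+10->C; (6,9):dx=-2,dy=-5->C; (6,10):dx=-1,dy=-2->C; (7,8):dx=+4,dy=+5->C
  (7,9):dx=-5,dy=-10->C; (7,10):dx=-4,dy=-7->C; (8,9):dx=-9,dy=-15->C; (8,10):dx=-8,dy=-12->C
  (9,10):dx=+1,dy=+3->C
Step 2: C = 42, D = 3, total pairs = 45.
Step 3: tau = (C - D)/(n(n-1)/2) = (42 - 3)/45 = 0.866667.
Step 4: Exact two-sided p-value (enumerate n! = 3628800 permutations of y under H0): p = 0.000115.
Step 5: alpha = 0.1. reject H0.

tau_b = 0.8667 (C=42, D=3), p = 0.000115, reject H0.


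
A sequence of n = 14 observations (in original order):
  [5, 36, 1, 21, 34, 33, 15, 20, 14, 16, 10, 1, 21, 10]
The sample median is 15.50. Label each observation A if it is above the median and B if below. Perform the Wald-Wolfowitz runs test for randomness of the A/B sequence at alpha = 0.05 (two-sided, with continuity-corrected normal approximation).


Step 1: Compute median = 15.50; label A = above, B = below.
Labels in order: BABAAABABABBAB  (n_A = 7, n_B = 7)
Step 2: Count runs R = 11.
Step 3: Under H0 (random ordering), E[R] = 2*n_A*n_B/(n_A+n_B) + 1 = 2*7*7/14 + 1 = 8.0000.
        Var[R] = 2*n_A*n_B*(2*n_A*n_B - n_A - n_B) / ((n_A+n_B)^2 * (n_A+n_B-1)) = 8232/2548 = 3.2308.
        SD[R] = 1.7974.
Step 4: Continuity-corrected z = (R - 0.5 - E[R]) / SD[R] = (11 - 0.5 - 8.0000) / 1.7974 = 1.3909.
Step 5: Two-sided p-value via normal approximation = 2*(1 - Phi(|z|)) = 0.164264.
Step 6: alpha = 0.05. fail to reject H0.

R = 11, z = 1.3909, p = 0.164264, fail to reject H0.


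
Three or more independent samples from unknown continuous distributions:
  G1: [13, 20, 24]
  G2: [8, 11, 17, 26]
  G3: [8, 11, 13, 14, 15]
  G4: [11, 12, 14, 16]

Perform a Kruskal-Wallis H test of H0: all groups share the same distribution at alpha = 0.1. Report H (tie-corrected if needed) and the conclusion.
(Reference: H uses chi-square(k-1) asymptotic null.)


Step 1: Combine all N = 16 observations and assign midranks.
sorted (value, group, rank): (8,G2,1.5), (8,G3,1.5), (11,G2,4), (11,G3,4), (11,G4,4), (12,G4,6), (13,G1,7.5), (13,G3,7.5), (14,G3,9.5), (14,G4,9.5), (15,G3,11), (16,G4,12), (17,G2,13), (20,G1,14), (24,G1,15), (26,G2,16)
Step 2: Sum ranks within each group.
R_1 = 36.5 (n_1 = 3)
R_2 = 34.5 (n_2 = 4)
R_3 = 33.5 (n_3 = 5)
R_4 = 31.5 (n_4 = 4)
Step 3: H = 12/(N(N+1)) * sum(R_i^2/n_i) - 3(N+1)
     = 12/(16*17) * (36.5^2/3 + 34.5^2/4 + 33.5^2/5 + 31.5^2/4) - 3*17
     = 0.044118 * 1214.16 - 51
     = 2.565809.
Step 4: Ties present; correction factor C = 1 - 42/(16^3 - 16) = 0.989706. Corrected H = 2.565809 / 0.989706 = 2.592496.
Step 5: Under H0, H ~ chi^2(3); p-value = 0.458807.
Step 6: alpha = 0.1. fail to reject H0.

H = 2.5925, df = 3, p = 0.458807, fail to reject H0.


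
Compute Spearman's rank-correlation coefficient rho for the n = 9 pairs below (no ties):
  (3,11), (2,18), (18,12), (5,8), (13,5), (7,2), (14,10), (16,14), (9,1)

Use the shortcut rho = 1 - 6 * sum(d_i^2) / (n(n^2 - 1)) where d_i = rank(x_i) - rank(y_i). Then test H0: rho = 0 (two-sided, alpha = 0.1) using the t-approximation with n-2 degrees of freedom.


Step 1: Rank x and y separately (midranks; no ties here).
rank(x): 3->2, 2->1, 18->9, 5->3, 13->6, 7->4, 14->7, 16->8, 9->5
rank(y): 11->6, 18->9, 12->7, 8->4, 5->3, 2->2, 10->5, 14->8, 1->1
Step 2: d_i = R_x(i) - R_y(i); compute d_i^2.
  (2-6)^2=16, (1-9)^2=64, (9-7)^2=4, (3-4)^2=1, (6-3)^2=9, (4-2)^2=4, (7-5)^2=4, (8-8)^2=0, (5-1)^2=16
sum(d^2) = 118.
Step 3: rho = 1 - 6*118 / (9*(9^2 - 1)) = 1 - 708/720 = 0.016667.
Step 4: Under H0, t = rho * sqrt((n-2)/(1-rho^2)) = 0.0441 ~ t(7).
Step 5: Two-sided p-value from the t-distribution with 7 df = 0.966055.
Step 6: alpha = 0.1. fail to reject H0.

rho = 0.0167, p = 0.966055, fail to reject H0 at alpha = 0.1.


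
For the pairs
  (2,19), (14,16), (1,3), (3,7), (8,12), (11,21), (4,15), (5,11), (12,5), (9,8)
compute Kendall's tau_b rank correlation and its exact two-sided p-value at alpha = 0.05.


Step 1: Enumerate the 45 unordered pairs (i,j) with i<j and classify each by sign(x_j-x_i) * sign(y_j-y_i).
  (1,2):dx=+12,dy=-3->D; (1,3):dx=-1,dy=-16->C; (1,4):dx=+1,dy=-12->D; (1,5):dx=+6,dy=-7->D
  (1,6):dx=+9,dy=+2->C; (1,7):dx=+2,dy=-4->D; (1,8):dx=+3,dy=-8->D; (1,9):dx=+10,dy=-14->D
  (1,10):dx=+7,dy=-11->D; (2,3):dx=-13,dy=-13->C; (2,4):dx=-11,dy=-9->C; (2,5):dx=-6,dy=-4->C
  (2,6):dx=-3,dy=+5->D; (2,7):dx=-10,dy=-1->C; (2,8):dx=-9,dy=-5->C; (2,9):dx=-2,dy=-11->C
  (2,10):dx=-5,dy=-8->C; (3,4):dx=+2,dy=+4->C; (3,5):dx=+7,dy=+9->C; (3,6):dx=+10,dy=+18->C
  (3,7):dx=+3,dy=+12->C; (3,8):dx=+4,dy=+8->C; (3,9):dx=+11,dy=+2->C; (3,10):dx=+8,dy=+5->C
  (4,5):dx=+5,dy=+5->C; (4,6):dx=+8,dy=+14->C; (4,7):dx=+1,dy=+8->C; (4,8):dx=+2,dy=+4->C
  (4,9):dx=+9,dy=-2->D; (4,10):dx=+6,dy=+1->C; (5,6):dx=+3,dy=+9->C; (5,7):dx=-4,dy=+3->D
  (5,8):dx=-3,dy=-1->C; (5,9):dx=+4,dy=-7->D; (5,10):dx=+1,dy=-4->D; (6,7):dx=-7,dy=-6->C
  (6,8):dx=-6,dy=-10->C; (6,9):dx=+1,dy=-16->D; (6,10):dx=-2,dy=-13->C; (7,8):dx=+1,dy=-4->D
  (7,9):dx=+8,dy=-10->D; (7,10):dx=+5,dy=-7->D; (8,9):dx=+7,dy=-6->D; (8,10):dx=+4,dy=-3->D
  (9,10):dx=-3,dy=+3->D
Step 2: C = 26, D = 19, total pairs = 45.
Step 3: tau = (C - D)/(n(n-1)/2) = (26 - 19)/45 = 0.155556.
Step 4: Exact two-sided p-value (enumerate n! = 3628800 permutations of y under H0): p = 0.600654.
Step 5: alpha = 0.05. fail to reject H0.

tau_b = 0.1556 (C=26, D=19), p = 0.600654, fail to reject H0.


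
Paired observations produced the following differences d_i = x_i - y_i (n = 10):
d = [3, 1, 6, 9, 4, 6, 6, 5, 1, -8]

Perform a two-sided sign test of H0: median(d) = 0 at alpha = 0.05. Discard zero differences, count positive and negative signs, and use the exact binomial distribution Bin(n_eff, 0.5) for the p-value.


Step 1: Discard zero differences. Original n = 10; n_eff = number of nonzero differences = 10.
Nonzero differences (with sign): +3, +1, +6, +9, +4, +6, +6, +5, +1, -8
Step 2: Count signs: positive = 9, negative = 1.
Step 3: Under H0: P(positive) = 0.5, so the number of positives S ~ Bin(10, 0.5).
Step 4: Two-sided exact p-value = sum of Bin(10,0.5) probabilities at or below the observed probability = 0.021484.
Step 5: alpha = 0.05. reject H0.

n_eff = 10, pos = 9, neg = 1, p = 0.021484, reject H0.


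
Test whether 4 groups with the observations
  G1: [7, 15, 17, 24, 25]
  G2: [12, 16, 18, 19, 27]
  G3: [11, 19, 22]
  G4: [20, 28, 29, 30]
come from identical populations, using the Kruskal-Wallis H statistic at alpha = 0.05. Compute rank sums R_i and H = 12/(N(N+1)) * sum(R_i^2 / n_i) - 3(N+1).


Step 1: Combine all N = 17 observations and assign midranks.
sorted (value, group, rank): (7,G1,1), (11,G3,2), (12,G2,3), (15,G1,4), (16,G2,5), (17,G1,6), (18,G2,7), (19,G2,8.5), (19,G3,8.5), (20,G4,10), (22,G3,11), (24,G1,12), (25,G1,13), (27,G2,14), (28,G4,15), (29,G4,16), (30,G4,17)
Step 2: Sum ranks within each group.
R_1 = 36 (n_1 = 5)
R_2 = 37.5 (n_2 = 5)
R_3 = 21.5 (n_3 = 3)
R_4 = 58 (n_4 = 4)
Step 3: H = 12/(N(N+1)) * sum(R_i^2/n_i) - 3(N+1)
     = 12/(17*18) * (36^2/5 + 37.5^2/5 + 21.5^2/3 + 58^2/4) - 3*18
     = 0.039216 * 1535.53 - 54
     = 6.216993.
Step 4: Ties present; correction factor C = 1 - 6/(17^3 - 17) = 0.998775. Corrected H = 6.216993 / 0.998775 = 6.224622.
Step 5: Under H0, H ~ chi^2(3); p-value = 0.101179.
Step 6: alpha = 0.05. fail to reject H0.

H = 6.2246, df = 3, p = 0.101179, fail to reject H0.


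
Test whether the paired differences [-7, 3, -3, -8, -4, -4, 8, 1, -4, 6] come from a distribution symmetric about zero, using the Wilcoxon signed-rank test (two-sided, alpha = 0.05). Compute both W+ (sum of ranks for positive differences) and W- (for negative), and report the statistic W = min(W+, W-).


Step 1: Drop any zero differences (none here) and take |d_i|.
|d| = [7, 3, 3, 8, 4, 4, 8, 1, 4, 6]
Step 2: Midrank |d_i| (ties get averaged ranks).
ranks: |7|->8, |3|->2.5, |3|->2.5, |8|->9.5, |4|->5, |4|->5, |8|->9.5, |1|->1, |4|->5, |6|->7
Step 3: Attach original signs; sum ranks with positive sign and with negative sign.
W+ = 2.5 + 9.5 + 1 + 7 = 20
W- = 8 + 2.5 + 9.5 + 5 + 5 + 5 = 35
(Check: W+ + W- = 55 should equal n(n+1)/2 = 55.)
Step 4: Test statistic W = min(W+, W-) = 20.
Step 5: Ties in |d|, so use the tie-corrected normal approximation.
        E[W] = n(n+1)/4 = 10*11/4 = 27.5.
        Tie groups: |d|=3 (t=2), |d|=4 (t=3), |d|=8 (t=2); sum(t^3 - t) = 36.
        Var[W] = n(n+1)(2n+1)/24 - sum(t^3-t)/48 = 2310/24 - 36/48 = 95.5.
        z = (W - E[W]) / sqrt(Var[W]) = (20 - 27.5) / 9.7724 = -0.7675.
        Two-sided p = 2*Phi(z) = 0.442804.
Step 6: alpha = 0.05. fail to reject H0.

W+ = 20, W- = 35, W = min = 20, p = 0.442804, fail to reject H0.


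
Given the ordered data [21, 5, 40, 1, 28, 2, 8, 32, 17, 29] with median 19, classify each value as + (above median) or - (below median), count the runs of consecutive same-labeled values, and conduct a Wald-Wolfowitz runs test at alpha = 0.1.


Step 1: Compute median = 19; label A = above, B = below.
Labels in order: ABABABBABA  (n_A = 5, n_B = 5)
Step 2: Count runs R = 9.
Step 3: Under H0 (random ordering), E[R] = 2*n_A*n_B/(n_A+n_B) + 1 = 2*5*5/10 + 1 = 6.0000.
        Var[R] = 2*n_A*n_B*(2*n_A*n_B - n_A - n_B) / ((n_A+n_B)^2 * (n_A+n_B-1)) = 2000/900 = 2.2222.
        SD[R] = 1.4907.
Step 4: Continuity-corrected z = (R - 0.5 - E[R]) / SD[R] = (9 - 0.5 - 6.0000) / 1.4907 = 1.6771.
Step 5: Two-sided p-value via normal approximation = 2*(1 - Phi(|z|)) = 0.093533.
Step 6: alpha = 0.1. reject H0.

R = 9, z = 1.6771, p = 0.093533, reject H0.


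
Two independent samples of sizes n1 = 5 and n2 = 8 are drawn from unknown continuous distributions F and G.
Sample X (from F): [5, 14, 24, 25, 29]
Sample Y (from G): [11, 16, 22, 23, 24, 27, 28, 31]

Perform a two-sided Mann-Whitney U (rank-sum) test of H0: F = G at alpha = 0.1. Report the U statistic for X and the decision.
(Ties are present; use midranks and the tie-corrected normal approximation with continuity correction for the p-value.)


Step 1: Combine and sort all 13 observations; assign midranks.
sorted (value, group): (5,X), (11,Y), (14,X), (16,Y), (22,Y), (23,Y), (24,X), (24,Y), (25,X), (27,Y), (28,Y), (29,X), (31,Y)
ranks: 5->1, 11->2, 14->3, 16->4, 22->5, 23->6, 24->7.5, 24->7.5, 25->9, 27->10, 28->11, 29->12, 31->13
Step 2: Rank sum for X: R1 = 1 + 3 + 7.5 + 9 + 12 = 32.5.
Step 3: U_X = R1 - n1(n1+1)/2 = 32.5 - 5*6/2 = 32.5 - 15 = 17.5.
       U_Y = n1*n2 - U_X = 40 - 17.5 = 22.5.
Step 4: Ties are present, so use the tie-corrected normal approximation (with continuity correction) for the p-value.
Step 5: p-value = 0.769390; compare to alpha = 0.1. fail to reject H0.

U_X = 17.5, p = 0.769390, fail to reject H0 at alpha = 0.1.


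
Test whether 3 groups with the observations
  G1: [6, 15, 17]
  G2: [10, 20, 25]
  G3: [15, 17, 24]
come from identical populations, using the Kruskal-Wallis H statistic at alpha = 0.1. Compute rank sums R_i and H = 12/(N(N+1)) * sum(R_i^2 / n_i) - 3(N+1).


Step 1: Combine all N = 9 observations and assign midranks.
sorted (value, group, rank): (6,G1,1), (10,G2,2), (15,G1,3.5), (15,G3,3.5), (17,G1,5.5), (17,G3,5.5), (20,G2,7), (24,G3,8), (25,G2,9)
Step 2: Sum ranks within each group.
R_1 = 10 (n_1 = 3)
R_2 = 18 (n_2 = 3)
R_3 = 17 (n_3 = 3)
Step 3: H = 12/(N(N+1)) * sum(R_i^2/n_i) - 3(N+1)
     = 12/(9*10) * (10^2/3 + 18^2/3 + 17^2/3) - 3*10
     = 0.133333 * 237.667 - 30
     = 1.688889.
Step 4: Ties present; correction factor C = 1 - 12/(9^3 - 9) = 0.983333. Corrected H = 1.688889 / 0.983333 = 1.717514.
Step 5: Under H0, H ~ chi^2(2); p-value = 0.423688.
Step 6: alpha = 0.1. fail to reject H0.

H = 1.7175, df = 2, p = 0.423688, fail to reject H0.


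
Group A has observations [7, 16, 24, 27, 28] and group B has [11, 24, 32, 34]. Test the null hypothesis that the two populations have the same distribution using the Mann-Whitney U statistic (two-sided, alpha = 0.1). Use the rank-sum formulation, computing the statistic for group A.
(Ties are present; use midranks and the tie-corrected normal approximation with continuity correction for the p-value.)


Step 1: Combine and sort all 9 observations; assign midranks.
sorted (value, group): (7,X), (11,Y), (16,X), (24,X), (24,Y), (27,X), (28,X), (32,Y), (34,Y)
ranks: 7->1, 11->2, 16->3, 24->4.5, 24->4.5, 27->6, 28->7, 32->8, 34->9
Step 2: Rank sum for X: R1 = 1 + 3 + 4.5 + 6 + 7 = 21.5.
Step 3: U_X = R1 - n1(n1+1)/2 = 21.5 - 5*6/2 = 21.5 - 15 = 6.5.
       U_Y = n1*n2 - U_X = 20 - 6.5 = 13.5.
Step 4: Ties are present, so use the tie-corrected normal approximation (with continuity correction) for the p-value.
Step 5: p-value = 0.460558; compare to alpha = 0.1. fail to reject H0.

U_X = 6.5, p = 0.460558, fail to reject H0 at alpha = 0.1.


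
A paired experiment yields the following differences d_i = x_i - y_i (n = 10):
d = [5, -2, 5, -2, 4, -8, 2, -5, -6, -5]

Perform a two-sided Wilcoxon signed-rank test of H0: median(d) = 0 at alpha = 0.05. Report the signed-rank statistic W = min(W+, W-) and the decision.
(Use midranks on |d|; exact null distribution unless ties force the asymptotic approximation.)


Step 1: Drop any zero differences (none here) and take |d_i|.
|d| = [5, 2, 5, 2, 4, 8, 2, 5, 6, 5]
Step 2: Midrank |d_i| (ties get averaged ranks).
ranks: |5|->6.5, |2|->2, |5|->6.5, |2|->2, |4|->4, |8|->10, |2|->2, |5|->6.5, |6|->9, |5|->6.5
Step 3: Attach original signs; sum ranks with positive sign and with negative sign.
W+ = 6.5 + 6.5 + 4 + 2 = 19
W- = 2 + 2 + 10 + 6.5 + 9 + 6.5 = 36
(Check: W+ + W- = 55 should equal n(n+1)/2 = 55.)
Step 4: Test statistic W = min(W+, W-) = 19.
Step 5: Ties in |d|, so use the tie-corrected normal approximation.
        E[W] = n(n+1)/4 = 10*11/4 = 27.5.
        Tie groups: |d|=2 (t=3), |d|=5 (t=4); sum(t^3 - t) = 84.
        Var[W] = n(n+1)(2n+1)/24 - sum(t^3-t)/48 = 2310/24 - 84/48 = 94.5.
        z = (W - E[W]) / sqrt(Var[W]) = (19 - 27.5) / 9.7211 = -0.8744.
        Two-sided p = 2*Phi(z) = 0.381908.
Step 6: alpha = 0.05. fail to reject H0.

W+ = 19, W- = 36, W = min = 19, p = 0.381908, fail to reject H0.


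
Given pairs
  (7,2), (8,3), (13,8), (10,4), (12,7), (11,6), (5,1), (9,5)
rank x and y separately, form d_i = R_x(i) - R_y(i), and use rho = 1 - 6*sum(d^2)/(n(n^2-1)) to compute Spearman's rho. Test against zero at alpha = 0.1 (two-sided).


Step 1: Rank x and y separately (midranks; no ties here).
rank(x): 7->2, 8->3, 13->8, 10->5, 12->7, 11->6, 5->1, 9->4
rank(y): 2->2, 3->3, 8->8, 4->4, 7->7, 6->6, 1->1, 5->5
Step 2: d_i = R_x(i) - R_y(i); compute d_i^2.
  (2-2)^2=0, (3-3)^2=0, (8-8)^2=0, (5-4)^2=1, (7-7)^2=0, (6-6)^2=0, (1-1)^2=0, (4-5)^2=1
sum(d^2) = 2.
Step 3: rho = 1 - 6*2 / (8*(8^2 - 1)) = 1 - 12/504 = 0.976190.
Step 4: Under H0, t = rho * sqrt((n-2)/(1-rho^2)) = 11.0235 ~ t(6).
Step 5: Two-sided p-value from the t-distribution with 6 df = 0.000033.
Step 6: alpha = 0.1. reject H0.

rho = 0.9762, p = 0.000033, reject H0 at alpha = 0.1.


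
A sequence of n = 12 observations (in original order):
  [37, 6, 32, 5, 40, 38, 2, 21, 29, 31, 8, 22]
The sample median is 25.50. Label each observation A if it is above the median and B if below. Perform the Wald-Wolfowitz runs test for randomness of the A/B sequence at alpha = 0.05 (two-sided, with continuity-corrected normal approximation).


Step 1: Compute median = 25.50; label A = above, B = below.
Labels in order: ABABAABBAABB  (n_A = 6, n_B = 6)
Step 2: Count runs R = 8.
Step 3: Under H0 (random ordering), E[R] = 2*n_A*n_B/(n_A+n_B) + 1 = 2*6*6/12 + 1 = 7.0000.
        Var[R] = 2*n_A*n_B*(2*n_A*n_B - n_A - n_B) / ((n_A+n_B)^2 * (n_A+n_B-1)) = 4320/1584 = 2.7273.
        SD[R] = 1.6514.
Step 4: Continuity-corrected z = (R - 0.5 - E[R]) / SD[R] = (8 - 0.5 - 7.0000) / 1.6514 = 0.3028.
Step 5: Two-sided p-value via normal approximation = 2*(1 - Phi(|z|)) = 0.762069.
Step 6: alpha = 0.05. fail to reject H0.

R = 8, z = 0.3028, p = 0.762069, fail to reject H0.


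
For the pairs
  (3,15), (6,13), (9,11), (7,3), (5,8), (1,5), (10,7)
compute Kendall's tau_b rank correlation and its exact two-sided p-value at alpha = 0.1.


Step 1: Enumerate the 21 unordered pairs (i,j) with i<j and classify each by sign(x_j-x_i) * sign(y_j-y_i).
  (1,2):dx=+3,dy=-2->D; (1,3):dx=+6,dy=-4->D; (1,4):dx=+4,dy=-12->D; (1,5):dx=+2,dy=-7->D
  (1,6):dx=-2,dy=-10->C; (1,7):dx=+7,dy=-8->D; (2,3):dx=+3,dy=-2->D; (2,4):dx=+1,dy=-10->D
  (2,5):dx=-1,dy=-5->C; (2,6):dx=-5,dy=-8->C; (2,7):dx=+4,dy=-6->D; (3,4):dx=-2,dy=-8->C
  (3,5):dx=-4,dy=-3->C; (3,6):dx=-8,dy=-6->C; (3,7):dx=+1,dy=-4->D; (4,5):dx=-2,dy=+5->D
  (4,6):dx=-6,dy=+2->D; (4,7):dx=+3,dy=+4->C; (5,6):dx=-4,dy=-3->C; (5,7):dx=+5,dy=-1->D
  (6,7):dx=+9,dy=+2->C
Step 2: C = 9, D = 12, total pairs = 21.
Step 3: tau = (C - D)/(n(n-1)/2) = (9 - 12)/21 = -0.142857.
Step 4: Exact two-sided p-value (enumerate n! = 5040 permutations of y under H0): p = 0.772619.
Step 5: alpha = 0.1. fail to reject H0.

tau_b = -0.1429 (C=9, D=12), p = 0.772619, fail to reject H0.


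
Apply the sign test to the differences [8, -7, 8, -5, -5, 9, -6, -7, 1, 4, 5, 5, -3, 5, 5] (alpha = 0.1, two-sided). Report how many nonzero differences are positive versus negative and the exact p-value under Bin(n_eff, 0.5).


Step 1: Discard zero differences. Original n = 15; n_eff = number of nonzero differences = 15.
Nonzero differences (with sign): +8, -7, +8, -5, -5, +9, -6, -7, +1, +4, +5, +5, -3, +5, +5
Step 2: Count signs: positive = 9, negative = 6.
Step 3: Under H0: P(positive) = 0.5, so the number of positives S ~ Bin(15, 0.5).
Step 4: Two-sided exact p-value = sum of Bin(15,0.5) probabilities at or below the observed probability = 0.607239.
Step 5: alpha = 0.1. fail to reject H0.

n_eff = 15, pos = 9, neg = 6, p = 0.607239, fail to reject H0.


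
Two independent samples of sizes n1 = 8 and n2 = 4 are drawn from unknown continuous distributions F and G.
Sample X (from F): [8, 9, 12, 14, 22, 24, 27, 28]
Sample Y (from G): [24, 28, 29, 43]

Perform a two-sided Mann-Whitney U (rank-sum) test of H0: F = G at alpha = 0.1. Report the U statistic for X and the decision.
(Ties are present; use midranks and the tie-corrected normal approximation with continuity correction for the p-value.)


Step 1: Combine and sort all 12 observations; assign midranks.
sorted (value, group): (8,X), (9,X), (12,X), (14,X), (22,X), (24,X), (24,Y), (27,X), (28,X), (28,Y), (29,Y), (43,Y)
ranks: 8->1, 9->2, 12->3, 14->4, 22->5, 24->6.5, 24->6.5, 27->8, 28->9.5, 28->9.5, 29->11, 43->12
Step 2: Rank sum for X: R1 = 1 + 2 + 3 + 4 + 5 + 6.5 + 8 + 9.5 = 39.
Step 3: U_X = R1 - n1(n1+1)/2 = 39 - 8*9/2 = 39 - 36 = 3.
       U_Y = n1*n2 - U_X = 32 - 3 = 29.
Step 4: Ties are present, so use the tie-corrected normal approximation (with continuity correction) for the p-value.
Step 5: p-value = 0.033132; compare to alpha = 0.1. reject H0.

U_X = 3, p = 0.033132, reject H0 at alpha = 0.1.


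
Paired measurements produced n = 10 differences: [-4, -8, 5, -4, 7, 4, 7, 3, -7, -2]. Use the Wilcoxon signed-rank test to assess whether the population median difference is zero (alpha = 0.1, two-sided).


Step 1: Drop any zero differences (none here) and take |d_i|.
|d| = [4, 8, 5, 4, 7, 4, 7, 3, 7, 2]
Step 2: Midrank |d_i| (ties get averaged ranks).
ranks: |4|->4, |8|->10, |5|->6, |4|->4, |7|->8, |4|->4, |7|->8, |3|->2, |7|->8, |2|->1
Step 3: Attach original signs; sum ranks with positive sign and with negative sign.
W+ = 6 + 8 + 4 + 8 + 2 = 28
W- = 4 + 10 + 4 + 8 + 1 = 27
(Check: W+ + W- = 55 should equal n(n+1)/2 = 55.)
Step 4: Test statistic W = min(W+, W-) = 27.
Step 5: Ties in |d|, so use the tie-corrected normal approximation.
        E[W] = n(n+1)/4 = 10*11/4 = 27.5.
        Tie groups: |d|=4 (t=3), |d|=7 (t=3); sum(t^3 - t) = 48.
        Var[W] = n(n+1)(2n+1)/24 - sum(t^3-t)/48 = 2310/24 - 48/48 = 95.25.
        z = (W - E[W]) / sqrt(Var[W]) = (27 - 27.5) / 9.7596 = -0.0512.
        Two-sided p = 2*Phi(z) = 0.959141.
Step 6: alpha = 0.1. fail to reject H0.

W+ = 28, W- = 27, W = min = 27, p = 0.959141, fail to reject H0.


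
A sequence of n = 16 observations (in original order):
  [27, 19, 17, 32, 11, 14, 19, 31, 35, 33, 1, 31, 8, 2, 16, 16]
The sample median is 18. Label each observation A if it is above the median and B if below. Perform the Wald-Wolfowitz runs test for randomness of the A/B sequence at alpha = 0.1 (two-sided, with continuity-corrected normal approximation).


Step 1: Compute median = 18; label A = above, B = below.
Labels in order: AABABBAAAABABBBB  (n_A = 8, n_B = 8)
Step 2: Count runs R = 8.
Step 3: Under H0 (random ordering), E[R] = 2*n_A*n_B/(n_A+n_B) + 1 = 2*8*8/16 + 1 = 9.0000.
        Var[R] = 2*n_A*n_B*(2*n_A*n_B - n_A - n_B) / ((n_A+n_B)^2 * (n_A+n_B-1)) = 14336/3840 = 3.7333.
        SD[R] = 1.9322.
Step 4: Continuity-corrected z = (R + 0.5 - E[R]) / SD[R] = (8 + 0.5 - 9.0000) / 1.9322 = -0.2588.
Step 5: Two-sided p-value via normal approximation = 2*(1 - Phi(|z|)) = 0.795809.
Step 6: alpha = 0.1. fail to reject H0.

R = 8, z = -0.2588, p = 0.795809, fail to reject H0.
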